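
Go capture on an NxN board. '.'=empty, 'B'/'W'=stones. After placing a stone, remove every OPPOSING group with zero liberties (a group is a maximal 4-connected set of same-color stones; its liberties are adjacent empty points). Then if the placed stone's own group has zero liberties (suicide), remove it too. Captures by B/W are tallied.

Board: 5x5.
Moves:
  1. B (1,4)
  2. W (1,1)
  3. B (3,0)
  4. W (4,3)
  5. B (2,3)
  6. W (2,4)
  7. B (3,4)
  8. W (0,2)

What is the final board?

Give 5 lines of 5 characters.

Move 1: B@(1,4) -> caps B=0 W=0
Move 2: W@(1,1) -> caps B=0 W=0
Move 3: B@(3,0) -> caps B=0 W=0
Move 4: W@(4,3) -> caps B=0 W=0
Move 5: B@(2,3) -> caps B=0 W=0
Move 6: W@(2,4) -> caps B=0 W=0
Move 7: B@(3,4) -> caps B=1 W=0
Move 8: W@(0,2) -> caps B=1 W=0

Answer: ..W..
.W..B
...B.
B...B
...W.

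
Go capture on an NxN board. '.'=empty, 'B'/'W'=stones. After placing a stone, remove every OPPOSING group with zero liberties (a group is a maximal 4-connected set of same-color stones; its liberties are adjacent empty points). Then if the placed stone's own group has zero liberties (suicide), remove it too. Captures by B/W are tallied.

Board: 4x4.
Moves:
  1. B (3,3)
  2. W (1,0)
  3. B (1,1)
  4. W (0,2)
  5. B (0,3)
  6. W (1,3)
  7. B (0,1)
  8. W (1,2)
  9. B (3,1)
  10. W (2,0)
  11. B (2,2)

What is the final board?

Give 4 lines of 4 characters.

Answer: .BW.
WBWW
W.B.
.B.B

Derivation:
Move 1: B@(3,3) -> caps B=0 W=0
Move 2: W@(1,0) -> caps B=0 W=0
Move 3: B@(1,1) -> caps B=0 W=0
Move 4: W@(0,2) -> caps B=0 W=0
Move 5: B@(0,3) -> caps B=0 W=0
Move 6: W@(1,3) -> caps B=0 W=1
Move 7: B@(0,1) -> caps B=0 W=1
Move 8: W@(1,2) -> caps B=0 W=1
Move 9: B@(3,1) -> caps B=0 W=1
Move 10: W@(2,0) -> caps B=0 W=1
Move 11: B@(2,2) -> caps B=0 W=1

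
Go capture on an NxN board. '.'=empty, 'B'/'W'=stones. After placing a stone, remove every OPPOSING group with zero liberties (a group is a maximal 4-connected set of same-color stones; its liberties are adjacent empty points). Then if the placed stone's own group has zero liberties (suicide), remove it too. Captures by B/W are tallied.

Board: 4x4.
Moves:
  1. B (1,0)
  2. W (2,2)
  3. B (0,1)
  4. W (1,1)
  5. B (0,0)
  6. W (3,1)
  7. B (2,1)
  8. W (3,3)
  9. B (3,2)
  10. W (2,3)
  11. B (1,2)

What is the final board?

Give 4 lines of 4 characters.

Answer: BB..
B.B.
.BWW
.W.W

Derivation:
Move 1: B@(1,0) -> caps B=0 W=0
Move 2: W@(2,2) -> caps B=0 W=0
Move 3: B@(0,1) -> caps B=0 W=0
Move 4: W@(1,1) -> caps B=0 W=0
Move 5: B@(0,0) -> caps B=0 W=0
Move 6: W@(3,1) -> caps B=0 W=0
Move 7: B@(2,1) -> caps B=0 W=0
Move 8: W@(3,3) -> caps B=0 W=0
Move 9: B@(3,2) -> caps B=0 W=0
Move 10: W@(2,3) -> caps B=0 W=0
Move 11: B@(1,2) -> caps B=1 W=0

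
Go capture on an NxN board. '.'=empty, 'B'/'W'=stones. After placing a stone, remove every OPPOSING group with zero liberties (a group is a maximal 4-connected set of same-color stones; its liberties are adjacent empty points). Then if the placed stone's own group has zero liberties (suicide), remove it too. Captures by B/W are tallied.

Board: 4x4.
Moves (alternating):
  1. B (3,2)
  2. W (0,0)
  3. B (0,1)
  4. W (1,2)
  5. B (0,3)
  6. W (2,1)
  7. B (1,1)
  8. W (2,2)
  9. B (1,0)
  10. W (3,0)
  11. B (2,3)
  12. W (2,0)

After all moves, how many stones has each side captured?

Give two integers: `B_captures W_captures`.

Answer: 1 0

Derivation:
Move 1: B@(3,2) -> caps B=0 W=0
Move 2: W@(0,0) -> caps B=0 W=0
Move 3: B@(0,1) -> caps B=0 W=0
Move 4: W@(1,2) -> caps B=0 W=0
Move 5: B@(0,3) -> caps B=0 W=0
Move 6: W@(2,1) -> caps B=0 W=0
Move 7: B@(1,1) -> caps B=0 W=0
Move 8: W@(2,2) -> caps B=0 W=0
Move 9: B@(1,0) -> caps B=1 W=0
Move 10: W@(3,0) -> caps B=1 W=0
Move 11: B@(2,3) -> caps B=1 W=0
Move 12: W@(2,0) -> caps B=1 W=0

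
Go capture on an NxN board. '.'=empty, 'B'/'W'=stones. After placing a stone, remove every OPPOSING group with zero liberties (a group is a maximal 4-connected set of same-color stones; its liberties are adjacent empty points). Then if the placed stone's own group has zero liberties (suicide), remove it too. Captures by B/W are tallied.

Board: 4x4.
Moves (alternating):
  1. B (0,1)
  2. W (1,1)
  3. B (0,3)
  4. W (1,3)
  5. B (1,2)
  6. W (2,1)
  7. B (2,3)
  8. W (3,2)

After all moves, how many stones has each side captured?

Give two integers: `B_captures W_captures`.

Answer: 1 0

Derivation:
Move 1: B@(0,1) -> caps B=0 W=0
Move 2: W@(1,1) -> caps B=0 W=0
Move 3: B@(0,3) -> caps B=0 W=0
Move 4: W@(1,3) -> caps B=0 W=0
Move 5: B@(1,2) -> caps B=0 W=0
Move 6: W@(2,1) -> caps B=0 W=0
Move 7: B@(2,3) -> caps B=1 W=0
Move 8: W@(3,2) -> caps B=1 W=0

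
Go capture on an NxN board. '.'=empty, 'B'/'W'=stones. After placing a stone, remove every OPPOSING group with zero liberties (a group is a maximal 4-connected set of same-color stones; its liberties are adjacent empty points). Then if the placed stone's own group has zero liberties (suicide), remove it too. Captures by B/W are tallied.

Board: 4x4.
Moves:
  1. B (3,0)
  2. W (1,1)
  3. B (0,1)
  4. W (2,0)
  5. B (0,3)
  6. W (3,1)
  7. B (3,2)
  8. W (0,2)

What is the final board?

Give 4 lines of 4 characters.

Answer: .BWB
.W..
W...
.WB.

Derivation:
Move 1: B@(3,0) -> caps B=0 W=0
Move 2: W@(1,1) -> caps B=0 W=0
Move 3: B@(0,1) -> caps B=0 W=0
Move 4: W@(2,0) -> caps B=0 W=0
Move 5: B@(0,3) -> caps B=0 W=0
Move 6: W@(3,1) -> caps B=0 W=1
Move 7: B@(3,2) -> caps B=0 W=1
Move 8: W@(0,2) -> caps B=0 W=1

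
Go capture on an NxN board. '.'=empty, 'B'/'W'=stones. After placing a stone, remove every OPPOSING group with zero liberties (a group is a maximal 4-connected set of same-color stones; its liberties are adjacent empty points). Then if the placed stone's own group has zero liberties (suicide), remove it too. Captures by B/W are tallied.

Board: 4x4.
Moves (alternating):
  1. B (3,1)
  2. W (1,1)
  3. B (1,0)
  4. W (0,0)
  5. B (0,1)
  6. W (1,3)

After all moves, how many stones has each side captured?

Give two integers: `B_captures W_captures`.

Answer: 1 0

Derivation:
Move 1: B@(3,1) -> caps B=0 W=0
Move 2: W@(1,1) -> caps B=0 W=0
Move 3: B@(1,0) -> caps B=0 W=0
Move 4: W@(0,0) -> caps B=0 W=0
Move 5: B@(0,1) -> caps B=1 W=0
Move 6: W@(1,3) -> caps B=1 W=0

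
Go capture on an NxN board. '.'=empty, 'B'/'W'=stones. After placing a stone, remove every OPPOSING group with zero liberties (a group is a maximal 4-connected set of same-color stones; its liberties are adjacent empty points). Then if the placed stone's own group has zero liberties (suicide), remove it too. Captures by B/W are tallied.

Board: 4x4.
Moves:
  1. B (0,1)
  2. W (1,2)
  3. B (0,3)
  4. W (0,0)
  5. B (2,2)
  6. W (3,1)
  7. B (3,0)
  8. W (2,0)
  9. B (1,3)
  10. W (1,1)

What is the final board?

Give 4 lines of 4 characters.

Answer: WB.B
.WWB
W.B.
.W..

Derivation:
Move 1: B@(0,1) -> caps B=0 W=0
Move 2: W@(1,2) -> caps B=0 W=0
Move 3: B@(0,3) -> caps B=0 W=0
Move 4: W@(0,0) -> caps B=0 W=0
Move 5: B@(2,2) -> caps B=0 W=0
Move 6: W@(3,1) -> caps B=0 W=0
Move 7: B@(3,0) -> caps B=0 W=0
Move 8: W@(2,0) -> caps B=0 W=1
Move 9: B@(1,3) -> caps B=0 W=1
Move 10: W@(1,1) -> caps B=0 W=1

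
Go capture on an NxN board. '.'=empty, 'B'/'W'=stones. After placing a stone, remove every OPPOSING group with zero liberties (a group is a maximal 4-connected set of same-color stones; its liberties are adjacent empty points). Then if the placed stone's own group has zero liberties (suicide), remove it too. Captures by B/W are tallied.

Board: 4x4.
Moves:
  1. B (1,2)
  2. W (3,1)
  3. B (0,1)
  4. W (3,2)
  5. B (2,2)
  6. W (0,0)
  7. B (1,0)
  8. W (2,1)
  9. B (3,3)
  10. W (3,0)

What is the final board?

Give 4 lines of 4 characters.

Answer: .B..
B.B.
.WB.
WWWB

Derivation:
Move 1: B@(1,2) -> caps B=0 W=0
Move 2: W@(3,1) -> caps B=0 W=0
Move 3: B@(0,1) -> caps B=0 W=0
Move 4: W@(3,2) -> caps B=0 W=0
Move 5: B@(2,2) -> caps B=0 W=0
Move 6: W@(0,0) -> caps B=0 W=0
Move 7: B@(1,0) -> caps B=1 W=0
Move 8: W@(2,1) -> caps B=1 W=0
Move 9: B@(3,3) -> caps B=1 W=0
Move 10: W@(3,0) -> caps B=1 W=0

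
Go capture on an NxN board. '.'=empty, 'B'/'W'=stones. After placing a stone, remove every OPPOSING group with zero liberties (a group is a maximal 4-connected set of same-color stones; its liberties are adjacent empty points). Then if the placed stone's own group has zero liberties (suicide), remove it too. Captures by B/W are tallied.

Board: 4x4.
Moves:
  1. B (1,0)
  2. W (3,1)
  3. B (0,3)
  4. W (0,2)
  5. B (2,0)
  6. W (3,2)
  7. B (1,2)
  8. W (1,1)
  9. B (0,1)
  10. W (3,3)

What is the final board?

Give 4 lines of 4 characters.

Answer: .B.B
BWB.
B...
.WWW

Derivation:
Move 1: B@(1,0) -> caps B=0 W=0
Move 2: W@(3,1) -> caps B=0 W=0
Move 3: B@(0,3) -> caps B=0 W=0
Move 4: W@(0,2) -> caps B=0 W=0
Move 5: B@(2,0) -> caps B=0 W=0
Move 6: W@(3,2) -> caps B=0 W=0
Move 7: B@(1,2) -> caps B=0 W=0
Move 8: W@(1,1) -> caps B=0 W=0
Move 9: B@(0,1) -> caps B=1 W=0
Move 10: W@(3,3) -> caps B=1 W=0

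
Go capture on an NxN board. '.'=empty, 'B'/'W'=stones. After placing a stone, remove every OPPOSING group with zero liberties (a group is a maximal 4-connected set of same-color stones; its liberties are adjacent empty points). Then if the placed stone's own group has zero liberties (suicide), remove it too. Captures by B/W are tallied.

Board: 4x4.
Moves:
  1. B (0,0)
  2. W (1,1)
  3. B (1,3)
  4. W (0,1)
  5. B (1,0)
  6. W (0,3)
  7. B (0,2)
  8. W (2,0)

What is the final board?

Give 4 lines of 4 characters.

Answer: .WB.
.W.B
W...
....

Derivation:
Move 1: B@(0,0) -> caps B=0 W=0
Move 2: W@(1,1) -> caps B=0 W=0
Move 3: B@(1,3) -> caps B=0 W=0
Move 4: W@(0,1) -> caps B=0 W=0
Move 5: B@(1,0) -> caps B=0 W=0
Move 6: W@(0,3) -> caps B=0 W=0
Move 7: B@(0,2) -> caps B=1 W=0
Move 8: W@(2,0) -> caps B=1 W=2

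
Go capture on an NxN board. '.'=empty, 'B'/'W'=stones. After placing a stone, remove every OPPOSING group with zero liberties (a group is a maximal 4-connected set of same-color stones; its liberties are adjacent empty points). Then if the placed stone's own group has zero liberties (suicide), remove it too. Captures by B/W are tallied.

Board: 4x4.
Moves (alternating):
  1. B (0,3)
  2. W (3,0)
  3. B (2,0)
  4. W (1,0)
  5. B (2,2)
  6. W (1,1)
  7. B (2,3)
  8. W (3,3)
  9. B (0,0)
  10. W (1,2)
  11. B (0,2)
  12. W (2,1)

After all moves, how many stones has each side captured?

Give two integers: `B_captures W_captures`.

Move 1: B@(0,3) -> caps B=0 W=0
Move 2: W@(3,0) -> caps B=0 W=0
Move 3: B@(2,0) -> caps B=0 W=0
Move 4: W@(1,0) -> caps B=0 W=0
Move 5: B@(2,2) -> caps B=0 W=0
Move 6: W@(1,1) -> caps B=0 W=0
Move 7: B@(2,3) -> caps B=0 W=0
Move 8: W@(3,3) -> caps B=0 W=0
Move 9: B@(0,0) -> caps B=0 W=0
Move 10: W@(1,2) -> caps B=0 W=0
Move 11: B@(0,2) -> caps B=0 W=0
Move 12: W@(2,1) -> caps B=0 W=1

Answer: 0 1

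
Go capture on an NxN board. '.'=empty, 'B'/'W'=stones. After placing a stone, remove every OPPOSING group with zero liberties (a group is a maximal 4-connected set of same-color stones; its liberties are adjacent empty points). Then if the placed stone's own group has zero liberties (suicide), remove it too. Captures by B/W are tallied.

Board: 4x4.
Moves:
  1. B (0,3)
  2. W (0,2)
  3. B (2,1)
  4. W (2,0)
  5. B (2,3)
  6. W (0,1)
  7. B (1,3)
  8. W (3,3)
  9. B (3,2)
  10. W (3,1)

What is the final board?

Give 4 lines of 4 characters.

Move 1: B@(0,3) -> caps B=0 W=0
Move 2: W@(0,2) -> caps B=0 W=0
Move 3: B@(2,1) -> caps B=0 W=0
Move 4: W@(2,0) -> caps B=0 W=0
Move 5: B@(2,3) -> caps B=0 W=0
Move 6: W@(0,1) -> caps B=0 W=0
Move 7: B@(1,3) -> caps B=0 W=0
Move 8: W@(3,3) -> caps B=0 W=0
Move 9: B@(3,2) -> caps B=1 W=0
Move 10: W@(3,1) -> caps B=1 W=0

Answer: .WWB
...B
WB.B
.WB.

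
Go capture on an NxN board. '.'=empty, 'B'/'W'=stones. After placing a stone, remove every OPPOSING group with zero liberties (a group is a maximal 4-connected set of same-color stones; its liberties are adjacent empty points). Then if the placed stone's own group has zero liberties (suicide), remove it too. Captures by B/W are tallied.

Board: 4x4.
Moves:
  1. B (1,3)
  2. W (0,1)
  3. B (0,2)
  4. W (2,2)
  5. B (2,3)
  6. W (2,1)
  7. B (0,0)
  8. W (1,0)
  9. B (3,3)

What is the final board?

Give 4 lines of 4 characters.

Move 1: B@(1,3) -> caps B=0 W=0
Move 2: W@(0,1) -> caps B=0 W=0
Move 3: B@(0,2) -> caps B=0 W=0
Move 4: W@(2,2) -> caps B=0 W=0
Move 5: B@(2,3) -> caps B=0 W=0
Move 6: W@(2,1) -> caps B=0 W=0
Move 7: B@(0,0) -> caps B=0 W=0
Move 8: W@(1,0) -> caps B=0 W=1
Move 9: B@(3,3) -> caps B=0 W=1

Answer: .WB.
W..B
.WWB
...B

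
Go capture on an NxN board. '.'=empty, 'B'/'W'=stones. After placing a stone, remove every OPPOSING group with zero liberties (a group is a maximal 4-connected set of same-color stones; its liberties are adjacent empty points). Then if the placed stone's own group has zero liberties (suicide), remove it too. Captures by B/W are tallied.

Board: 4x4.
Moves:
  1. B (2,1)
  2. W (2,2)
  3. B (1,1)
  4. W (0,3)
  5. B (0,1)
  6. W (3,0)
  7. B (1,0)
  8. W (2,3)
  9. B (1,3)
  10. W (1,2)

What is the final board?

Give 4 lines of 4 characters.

Answer: .B.W
BBW.
.BWW
W...

Derivation:
Move 1: B@(2,1) -> caps B=0 W=0
Move 2: W@(2,2) -> caps B=0 W=0
Move 3: B@(1,1) -> caps B=0 W=0
Move 4: W@(0,3) -> caps B=0 W=0
Move 5: B@(0,1) -> caps B=0 W=0
Move 6: W@(3,0) -> caps B=0 W=0
Move 7: B@(1,0) -> caps B=0 W=0
Move 8: W@(2,3) -> caps B=0 W=0
Move 9: B@(1,3) -> caps B=0 W=0
Move 10: W@(1,2) -> caps B=0 W=1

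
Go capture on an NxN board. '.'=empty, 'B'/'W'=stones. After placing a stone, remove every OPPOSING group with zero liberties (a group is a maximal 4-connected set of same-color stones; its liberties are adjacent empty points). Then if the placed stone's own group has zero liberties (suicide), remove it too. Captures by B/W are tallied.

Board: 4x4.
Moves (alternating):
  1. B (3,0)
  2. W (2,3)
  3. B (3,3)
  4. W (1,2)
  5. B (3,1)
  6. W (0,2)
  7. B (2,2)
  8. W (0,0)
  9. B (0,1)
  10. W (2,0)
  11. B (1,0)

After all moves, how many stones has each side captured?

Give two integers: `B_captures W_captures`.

Move 1: B@(3,0) -> caps B=0 W=0
Move 2: W@(2,3) -> caps B=0 W=0
Move 3: B@(3,3) -> caps B=0 W=0
Move 4: W@(1,2) -> caps B=0 W=0
Move 5: B@(3,1) -> caps B=0 W=0
Move 6: W@(0,2) -> caps B=0 W=0
Move 7: B@(2,2) -> caps B=0 W=0
Move 8: W@(0,0) -> caps B=0 W=0
Move 9: B@(0,1) -> caps B=0 W=0
Move 10: W@(2,0) -> caps B=0 W=0
Move 11: B@(1,0) -> caps B=1 W=0

Answer: 1 0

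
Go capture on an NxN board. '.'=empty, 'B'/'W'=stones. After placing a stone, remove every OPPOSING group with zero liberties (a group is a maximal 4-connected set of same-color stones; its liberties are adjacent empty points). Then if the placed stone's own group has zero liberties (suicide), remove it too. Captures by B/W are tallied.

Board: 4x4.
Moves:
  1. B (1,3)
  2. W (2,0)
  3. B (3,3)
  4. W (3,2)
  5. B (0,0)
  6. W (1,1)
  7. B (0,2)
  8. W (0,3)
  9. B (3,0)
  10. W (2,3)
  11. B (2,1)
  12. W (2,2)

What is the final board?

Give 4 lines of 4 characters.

Answer: B.B.
.W.B
WBWW
B.W.

Derivation:
Move 1: B@(1,3) -> caps B=0 W=0
Move 2: W@(2,0) -> caps B=0 W=0
Move 3: B@(3,3) -> caps B=0 W=0
Move 4: W@(3,2) -> caps B=0 W=0
Move 5: B@(0,0) -> caps B=0 W=0
Move 6: W@(1,1) -> caps B=0 W=0
Move 7: B@(0,2) -> caps B=0 W=0
Move 8: W@(0,3) -> caps B=0 W=0
Move 9: B@(3,0) -> caps B=0 W=0
Move 10: W@(2,3) -> caps B=0 W=1
Move 11: B@(2,1) -> caps B=0 W=1
Move 12: W@(2,2) -> caps B=0 W=1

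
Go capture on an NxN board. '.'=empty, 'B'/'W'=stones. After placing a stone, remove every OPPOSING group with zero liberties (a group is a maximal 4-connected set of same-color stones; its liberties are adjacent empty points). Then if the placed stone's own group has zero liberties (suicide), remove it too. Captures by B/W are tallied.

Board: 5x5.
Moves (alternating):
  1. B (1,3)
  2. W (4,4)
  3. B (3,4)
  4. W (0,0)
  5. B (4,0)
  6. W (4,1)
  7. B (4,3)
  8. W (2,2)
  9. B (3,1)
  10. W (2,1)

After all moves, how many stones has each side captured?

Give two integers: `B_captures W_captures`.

Answer: 1 0

Derivation:
Move 1: B@(1,3) -> caps B=0 W=0
Move 2: W@(4,4) -> caps B=0 W=0
Move 3: B@(3,4) -> caps B=0 W=0
Move 4: W@(0,0) -> caps B=0 W=0
Move 5: B@(4,0) -> caps B=0 W=0
Move 6: W@(4,1) -> caps B=0 W=0
Move 7: B@(4,3) -> caps B=1 W=0
Move 8: W@(2,2) -> caps B=1 W=0
Move 9: B@(3,1) -> caps B=1 W=0
Move 10: W@(2,1) -> caps B=1 W=0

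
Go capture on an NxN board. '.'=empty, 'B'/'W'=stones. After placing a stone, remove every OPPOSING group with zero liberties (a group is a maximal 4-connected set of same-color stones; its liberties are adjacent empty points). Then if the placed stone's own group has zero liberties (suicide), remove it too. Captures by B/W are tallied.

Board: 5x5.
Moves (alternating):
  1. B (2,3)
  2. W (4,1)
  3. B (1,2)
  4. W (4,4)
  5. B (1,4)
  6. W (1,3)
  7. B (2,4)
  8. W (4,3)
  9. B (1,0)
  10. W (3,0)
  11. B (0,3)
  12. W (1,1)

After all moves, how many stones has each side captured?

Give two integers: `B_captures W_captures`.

Answer: 1 0

Derivation:
Move 1: B@(2,3) -> caps B=0 W=0
Move 2: W@(4,1) -> caps B=0 W=0
Move 3: B@(1,2) -> caps B=0 W=0
Move 4: W@(4,4) -> caps B=0 W=0
Move 5: B@(1,4) -> caps B=0 W=0
Move 6: W@(1,3) -> caps B=0 W=0
Move 7: B@(2,4) -> caps B=0 W=0
Move 8: W@(4,3) -> caps B=0 W=0
Move 9: B@(1,0) -> caps B=0 W=0
Move 10: W@(3,0) -> caps B=0 W=0
Move 11: B@(0,3) -> caps B=1 W=0
Move 12: W@(1,1) -> caps B=1 W=0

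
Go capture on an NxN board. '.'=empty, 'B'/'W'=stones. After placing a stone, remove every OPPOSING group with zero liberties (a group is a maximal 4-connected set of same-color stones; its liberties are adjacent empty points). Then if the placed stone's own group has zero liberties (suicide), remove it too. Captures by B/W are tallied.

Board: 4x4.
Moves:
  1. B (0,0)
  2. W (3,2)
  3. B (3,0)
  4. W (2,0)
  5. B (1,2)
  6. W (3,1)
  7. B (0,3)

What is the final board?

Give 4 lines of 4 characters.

Answer: B..B
..B.
W...
.WW.

Derivation:
Move 1: B@(0,0) -> caps B=0 W=0
Move 2: W@(3,2) -> caps B=0 W=0
Move 3: B@(3,0) -> caps B=0 W=0
Move 4: W@(2,0) -> caps B=0 W=0
Move 5: B@(1,2) -> caps B=0 W=0
Move 6: W@(3,1) -> caps B=0 W=1
Move 7: B@(0,3) -> caps B=0 W=1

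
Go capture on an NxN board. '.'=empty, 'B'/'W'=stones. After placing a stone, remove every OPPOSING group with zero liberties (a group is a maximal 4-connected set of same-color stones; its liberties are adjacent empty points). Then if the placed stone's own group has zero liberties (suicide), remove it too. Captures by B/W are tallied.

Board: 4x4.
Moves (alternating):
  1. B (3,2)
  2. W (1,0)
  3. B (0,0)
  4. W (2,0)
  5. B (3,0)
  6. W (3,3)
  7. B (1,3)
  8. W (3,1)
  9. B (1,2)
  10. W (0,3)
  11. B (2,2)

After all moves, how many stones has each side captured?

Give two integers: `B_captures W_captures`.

Answer: 0 1

Derivation:
Move 1: B@(3,2) -> caps B=0 W=0
Move 2: W@(1,0) -> caps B=0 W=0
Move 3: B@(0,0) -> caps B=0 W=0
Move 4: W@(2,0) -> caps B=0 W=0
Move 5: B@(3,0) -> caps B=0 W=0
Move 6: W@(3,3) -> caps B=0 W=0
Move 7: B@(1,3) -> caps B=0 W=0
Move 8: W@(3,1) -> caps B=0 W=1
Move 9: B@(1,2) -> caps B=0 W=1
Move 10: W@(0,3) -> caps B=0 W=1
Move 11: B@(2,2) -> caps B=0 W=1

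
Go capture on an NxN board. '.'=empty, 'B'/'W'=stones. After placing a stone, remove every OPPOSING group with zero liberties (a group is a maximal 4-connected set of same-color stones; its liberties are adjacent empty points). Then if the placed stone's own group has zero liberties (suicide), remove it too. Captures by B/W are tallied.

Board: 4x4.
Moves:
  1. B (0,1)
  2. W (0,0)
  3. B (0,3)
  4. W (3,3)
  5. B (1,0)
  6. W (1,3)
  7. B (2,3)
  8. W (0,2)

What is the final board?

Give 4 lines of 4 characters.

Answer: .BW.
B..W
...B
...W

Derivation:
Move 1: B@(0,1) -> caps B=0 W=0
Move 2: W@(0,0) -> caps B=0 W=0
Move 3: B@(0,3) -> caps B=0 W=0
Move 4: W@(3,3) -> caps B=0 W=0
Move 5: B@(1,0) -> caps B=1 W=0
Move 6: W@(1,3) -> caps B=1 W=0
Move 7: B@(2,3) -> caps B=1 W=0
Move 8: W@(0,2) -> caps B=1 W=1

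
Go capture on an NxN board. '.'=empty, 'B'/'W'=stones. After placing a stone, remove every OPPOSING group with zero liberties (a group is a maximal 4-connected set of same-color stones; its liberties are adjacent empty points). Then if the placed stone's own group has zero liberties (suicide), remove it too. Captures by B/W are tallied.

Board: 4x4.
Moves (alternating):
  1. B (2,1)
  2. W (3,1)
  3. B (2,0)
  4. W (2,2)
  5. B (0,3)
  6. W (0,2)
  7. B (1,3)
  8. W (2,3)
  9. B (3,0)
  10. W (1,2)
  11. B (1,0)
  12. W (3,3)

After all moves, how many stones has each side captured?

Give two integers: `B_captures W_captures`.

Answer: 0 2

Derivation:
Move 1: B@(2,1) -> caps B=0 W=0
Move 2: W@(3,1) -> caps B=0 W=0
Move 3: B@(2,0) -> caps B=0 W=0
Move 4: W@(2,2) -> caps B=0 W=0
Move 5: B@(0,3) -> caps B=0 W=0
Move 6: W@(0,2) -> caps B=0 W=0
Move 7: B@(1,3) -> caps B=0 W=0
Move 8: W@(2,3) -> caps B=0 W=0
Move 9: B@(3,0) -> caps B=0 W=0
Move 10: W@(1,2) -> caps B=0 W=2
Move 11: B@(1,0) -> caps B=0 W=2
Move 12: W@(3,3) -> caps B=0 W=2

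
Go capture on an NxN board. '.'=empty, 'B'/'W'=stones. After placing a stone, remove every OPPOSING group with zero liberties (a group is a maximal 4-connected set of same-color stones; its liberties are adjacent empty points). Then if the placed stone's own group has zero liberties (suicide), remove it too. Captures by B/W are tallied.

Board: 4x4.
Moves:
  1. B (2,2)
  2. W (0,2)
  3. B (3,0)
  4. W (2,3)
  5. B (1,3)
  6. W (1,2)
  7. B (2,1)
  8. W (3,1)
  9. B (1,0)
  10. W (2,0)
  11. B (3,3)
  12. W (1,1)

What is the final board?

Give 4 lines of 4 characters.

Answer: ..W.
BWWB
WBB.
.W.B

Derivation:
Move 1: B@(2,2) -> caps B=0 W=0
Move 2: W@(0,2) -> caps B=0 W=0
Move 3: B@(3,0) -> caps B=0 W=0
Move 4: W@(2,3) -> caps B=0 W=0
Move 5: B@(1,3) -> caps B=0 W=0
Move 6: W@(1,2) -> caps B=0 W=0
Move 7: B@(2,1) -> caps B=0 W=0
Move 8: W@(3,1) -> caps B=0 W=0
Move 9: B@(1,0) -> caps B=0 W=0
Move 10: W@(2,0) -> caps B=0 W=1
Move 11: B@(3,3) -> caps B=1 W=1
Move 12: W@(1,1) -> caps B=1 W=1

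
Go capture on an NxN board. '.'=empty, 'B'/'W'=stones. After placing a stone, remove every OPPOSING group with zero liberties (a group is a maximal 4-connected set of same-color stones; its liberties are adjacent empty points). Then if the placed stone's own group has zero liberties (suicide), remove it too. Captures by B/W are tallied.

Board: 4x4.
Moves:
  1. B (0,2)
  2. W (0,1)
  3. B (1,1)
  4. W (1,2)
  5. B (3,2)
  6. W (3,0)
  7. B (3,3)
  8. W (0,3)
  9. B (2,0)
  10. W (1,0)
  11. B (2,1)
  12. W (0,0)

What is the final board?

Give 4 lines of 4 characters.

Answer: WW.W
WBW.
BB..
W.BB

Derivation:
Move 1: B@(0,2) -> caps B=0 W=0
Move 2: W@(0,1) -> caps B=0 W=0
Move 3: B@(1,1) -> caps B=0 W=0
Move 4: W@(1,2) -> caps B=0 W=0
Move 5: B@(3,2) -> caps B=0 W=0
Move 6: W@(3,0) -> caps B=0 W=0
Move 7: B@(3,3) -> caps B=0 W=0
Move 8: W@(0,3) -> caps B=0 W=1
Move 9: B@(2,0) -> caps B=0 W=1
Move 10: W@(1,0) -> caps B=0 W=1
Move 11: B@(2,1) -> caps B=0 W=1
Move 12: W@(0,0) -> caps B=0 W=1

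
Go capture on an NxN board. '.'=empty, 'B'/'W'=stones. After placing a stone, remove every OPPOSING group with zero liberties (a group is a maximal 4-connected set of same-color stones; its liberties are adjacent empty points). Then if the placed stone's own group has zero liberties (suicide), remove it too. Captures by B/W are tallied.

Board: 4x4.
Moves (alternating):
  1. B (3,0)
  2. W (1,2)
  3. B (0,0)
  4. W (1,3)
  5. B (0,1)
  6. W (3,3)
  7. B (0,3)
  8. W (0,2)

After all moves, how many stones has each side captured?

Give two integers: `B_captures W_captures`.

Move 1: B@(3,0) -> caps B=0 W=0
Move 2: W@(1,2) -> caps B=0 W=0
Move 3: B@(0,0) -> caps B=0 W=0
Move 4: W@(1,3) -> caps B=0 W=0
Move 5: B@(0,1) -> caps B=0 W=0
Move 6: W@(3,3) -> caps B=0 W=0
Move 7: B@(0,3) -> caps B=0 W=0
Move 8: W@(0,2) -> caps B=0 W=1

Answer: 0 1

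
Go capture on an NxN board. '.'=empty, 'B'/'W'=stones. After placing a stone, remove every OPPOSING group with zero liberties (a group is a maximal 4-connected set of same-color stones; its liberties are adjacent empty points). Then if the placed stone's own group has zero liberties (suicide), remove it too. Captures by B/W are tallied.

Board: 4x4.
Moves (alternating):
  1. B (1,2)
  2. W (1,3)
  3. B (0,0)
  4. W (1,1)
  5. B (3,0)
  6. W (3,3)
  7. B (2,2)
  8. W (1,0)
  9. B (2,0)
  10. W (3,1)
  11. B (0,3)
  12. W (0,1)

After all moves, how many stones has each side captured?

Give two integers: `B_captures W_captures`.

Move 1: B@(1,2) -> caps B=0 W=0
Move 2: W@(1,3) -> caps B=0 W=0
Move 3: B@(0,0) -> caps B=0 W=0
Move 4: W@(1,1) -> caps B=0 W=0
Move 5: B@(3,0) -> caps B=0 W=0
Move 6: W@(3,3) -> caps B=0 W=0
Move 7: B@(2,2) -> caps B=0 W=0
Move 8: W@(1,0) -> caps B=0 W=0
Move 9: B@(2,0) -> caps B=0 W=0
Move 10: W@(3,1) -> caps B=0 W=0
Move 11: B@(0,3) -> caps B=0 W=0
Move 12: W@(0,1) -> caps B=0 W=1

Answer: 0 1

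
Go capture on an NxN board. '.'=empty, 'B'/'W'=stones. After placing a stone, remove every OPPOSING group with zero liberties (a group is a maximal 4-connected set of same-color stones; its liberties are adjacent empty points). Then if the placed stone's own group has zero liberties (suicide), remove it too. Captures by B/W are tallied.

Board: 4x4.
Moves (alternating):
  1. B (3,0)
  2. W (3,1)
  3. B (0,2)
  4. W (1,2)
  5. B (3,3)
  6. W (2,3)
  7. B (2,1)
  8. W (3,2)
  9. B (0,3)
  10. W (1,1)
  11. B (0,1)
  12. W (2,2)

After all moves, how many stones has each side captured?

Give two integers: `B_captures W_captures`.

Move 1: B@(3,0) -> caps B=0 W=0
Move 2: W@(3,1) -> caps B=0 W=0
Move 3: B@(0,2) -> caps B=0 W=0
Move 4: W@(1,2) -> caps B=0 W=0
Move 5: B@(3,3) -> caps B=0 W=0
Move 6: W@(2,3) -> caps B=0 W=0
Move 7: B@(2,1) -> caps B=0 W=0
Move 8: W@(3,2) -> caps B=0 W=1
Move 9: B@(0,3) -> caps B=0 W=1
Move 10: W@(1,1) -> caps B=0 W=1
Move 11: B@(0,1) -> caps B=0 W=1
Move 12: W@(2,2) -> caps B=0 W=1

Answer: 0 1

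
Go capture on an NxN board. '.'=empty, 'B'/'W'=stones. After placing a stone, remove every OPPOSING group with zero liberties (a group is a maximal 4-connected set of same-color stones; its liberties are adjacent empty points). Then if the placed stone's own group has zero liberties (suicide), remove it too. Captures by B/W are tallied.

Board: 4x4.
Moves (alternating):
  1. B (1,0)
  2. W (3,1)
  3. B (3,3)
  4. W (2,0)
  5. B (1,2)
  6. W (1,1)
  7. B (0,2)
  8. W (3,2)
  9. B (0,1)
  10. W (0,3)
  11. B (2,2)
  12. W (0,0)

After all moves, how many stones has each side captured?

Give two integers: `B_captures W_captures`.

Move 1: B@(1,0) -> caps B=0 W=0
Move 2: W@(3,1) -> caps B=0 W=0
Move 3: B@(3,3) -> caps B=0 W=0
Move 4: W@(2,0) -> caps B=0 W=0
Move 5: B@(1,2) -> caps B=0 W=0
Move 6: W@(1,1) -> caps B=0 W=0
Move 7: B@(0,2) -> caps B=0 W=0
Move 8: W@(3,2) -> caps B=0 W=0
Move 9: B@(0,1) -> caps B=0 W=0
Move 10: W@(0,3) -> caps B=0 W=0
Move 11: B@(2,2) -> caps B=0 W=0
Move 12: W@(0,0) -> caps B=0 W=1

Answer: 0 1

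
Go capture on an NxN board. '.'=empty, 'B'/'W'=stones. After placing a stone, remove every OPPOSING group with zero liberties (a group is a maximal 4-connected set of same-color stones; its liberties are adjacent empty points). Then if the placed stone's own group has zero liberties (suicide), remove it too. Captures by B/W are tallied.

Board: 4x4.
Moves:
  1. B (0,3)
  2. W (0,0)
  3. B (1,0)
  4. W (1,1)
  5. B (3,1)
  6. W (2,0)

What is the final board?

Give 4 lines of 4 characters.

Move 1: B@(0,3) -> caps B=0 W=0
Move 2: W@(0,0) -> caps B=0 W=0
Move 3: B@(1,0) -> caps B=0 W=0
Move 4: W@(1,1) -> caps B=0 W=0
Move 5: B@(3,1) -> caps B=0 W=0
Move 6: W@(2,0) -> caps B=0 W=1

Answer: W..B
.W..
W...
.B..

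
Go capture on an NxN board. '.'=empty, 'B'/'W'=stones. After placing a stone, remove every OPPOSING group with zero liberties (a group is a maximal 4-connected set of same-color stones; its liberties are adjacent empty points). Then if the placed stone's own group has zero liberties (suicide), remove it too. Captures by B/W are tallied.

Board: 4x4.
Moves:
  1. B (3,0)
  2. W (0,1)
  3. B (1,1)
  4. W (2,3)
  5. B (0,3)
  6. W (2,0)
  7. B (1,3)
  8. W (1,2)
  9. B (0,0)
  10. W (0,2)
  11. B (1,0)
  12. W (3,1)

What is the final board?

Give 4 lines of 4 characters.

Answer: BWW.
BBW.
W..W
.W..

Derivation:
Move 1: B@(3,0) -> caps B=0 W=0
Move 2: W@(0,1) -> caps B=0 W=0
Move 3: B@(1,1) -> caps B=0 W=0
Move 4: W@(2,3) -> caps B=0 W=0
Move 5: B@(0,3) -> caps B=0 W=0
Move 6: W@(2,0) -> caps B=0 W=0
Move 7: B@(1,3) -> caps B=0 W=0
Move 8: W@(1,2) -> caps B=0 W=0
Move 9: B@(0,0) -> caps B=0 W=0
Move 10: W@(0,2) -> caps B=0 W=2
Move 11: B@(1,0) -> caps B=0 W=2
Move 12: W@(3,1) -> caps B=0 W=3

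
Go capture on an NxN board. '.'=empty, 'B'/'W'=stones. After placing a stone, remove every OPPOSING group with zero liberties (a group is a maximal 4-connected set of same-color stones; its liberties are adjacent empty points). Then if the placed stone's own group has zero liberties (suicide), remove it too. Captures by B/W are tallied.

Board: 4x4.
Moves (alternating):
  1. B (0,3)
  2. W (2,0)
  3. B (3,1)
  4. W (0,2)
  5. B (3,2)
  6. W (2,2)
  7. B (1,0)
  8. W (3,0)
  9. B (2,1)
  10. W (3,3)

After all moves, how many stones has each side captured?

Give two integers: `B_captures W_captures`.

Move 1: B@(0,3) -> caps B=0 W=0
Move 2: W@(2,0) -> caps B=0 W=0
Move 3: B@(3,1) -> caps B=0 W=0
Move 4: W@(0,2) -> caps B=0 W=0
Move 5: B@(3,2) -> caps B=0 W=0
Move 6: W@(2,2) -> caps B=0 W=0
Move 7: B@(1,0) -> caps B=0 W=0
Move 8: W@(3,0) -> caps B=0 W=0
Move 9: B@(2,1) -> caps B=2 W=0
Move 10: W@(3,3) -> caps B=2 W=0

Answer: 2 0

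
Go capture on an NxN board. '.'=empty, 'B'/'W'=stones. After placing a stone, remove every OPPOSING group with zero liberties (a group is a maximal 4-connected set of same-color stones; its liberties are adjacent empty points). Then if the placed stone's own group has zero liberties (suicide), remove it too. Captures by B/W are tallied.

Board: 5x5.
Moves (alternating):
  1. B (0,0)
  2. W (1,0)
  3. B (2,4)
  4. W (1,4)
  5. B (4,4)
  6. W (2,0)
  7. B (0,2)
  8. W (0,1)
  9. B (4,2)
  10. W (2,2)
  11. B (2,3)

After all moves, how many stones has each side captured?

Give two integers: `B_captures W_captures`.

Move 1: B@(0,0) -> caps B=0 W=0
Move 2: W@(1,0) -> caps B=0 W=0
Move 3: B@(2,4) -> caps B=0 W=0
Move 4: W@(1,4) -> caps B=0 W=0
Move 5: B@(4,4) -> caps B=0 W=0
Move 6: W@(2,0) -> caps B=0 W=0
Move 7: B@(0,2) -> caps B=0 W=0
Move 8: W@(0,1) -> caps B=0 W=1
Move 9: B@(4,2) -> caps B=0 W=1
Move 10: W@(2,2) -> caps B=0 W=1
Move 11: B@(2,3) -> caps B=0 W=1

Answer: 0 1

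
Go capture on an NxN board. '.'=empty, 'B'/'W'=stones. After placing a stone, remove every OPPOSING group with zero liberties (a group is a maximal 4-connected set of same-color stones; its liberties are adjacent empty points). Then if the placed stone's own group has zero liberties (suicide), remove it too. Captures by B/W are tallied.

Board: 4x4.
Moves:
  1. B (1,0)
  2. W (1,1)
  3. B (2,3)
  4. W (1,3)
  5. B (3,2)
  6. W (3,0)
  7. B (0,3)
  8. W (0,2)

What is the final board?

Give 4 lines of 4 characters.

Move 1: B@(1,0) -> caps B=0 W=0
Move 2: W@(1,1) -> caps B=0 W=0
Move 3: B@(2,3) -> caps B=0 W=0
Move 4: W@(1,3) -> caps B=0 W=0
Move 5: B@(3,2) -> caps B=0 W=0
Move 6: W@(3,0) -> caps B=0 W=0
Move 7: B@(0,3) -> caps B=0 W=0
Move 8: W@(0,2) -> caps B=0 W=1

Answer: ..W.
BW.W
...B
W.B.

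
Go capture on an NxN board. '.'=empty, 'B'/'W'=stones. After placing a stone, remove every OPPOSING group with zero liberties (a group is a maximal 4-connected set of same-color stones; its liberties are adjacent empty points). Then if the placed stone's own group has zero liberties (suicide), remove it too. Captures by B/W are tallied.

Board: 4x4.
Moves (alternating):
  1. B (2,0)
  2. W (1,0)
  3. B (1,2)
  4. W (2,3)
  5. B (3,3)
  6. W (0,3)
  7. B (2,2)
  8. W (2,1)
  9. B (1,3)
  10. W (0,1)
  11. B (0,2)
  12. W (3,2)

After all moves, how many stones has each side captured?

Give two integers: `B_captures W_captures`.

Answer: 2 0

Derivation:
Move 1: B@(2,0) -> caps B=0 W=0
Move 2: W@(1,0) -> caps B=0 W=0
Move 3: B@(1,2) -> caps B=0 W=0
Move 4: W@(2,3) -> caps B=0 W=0
Move 5: B@(3,3) -> caps B=0 W=0
Move 6: W@(0,3) -> caps B=0 W=0
Move 7: B@(2,2) -> caps B=0 W=0
Move 8: W@(2,1) -> caps B=0 W=0
Move 9: B@(1,3) -> caps B=1 W=0
Move 10: W@(0,1) -> caps B=1 W=0
Move 11: B@(0,2) -> caps B=2 W=0
Move 12: W@(3,2) -> caps B=2 W=0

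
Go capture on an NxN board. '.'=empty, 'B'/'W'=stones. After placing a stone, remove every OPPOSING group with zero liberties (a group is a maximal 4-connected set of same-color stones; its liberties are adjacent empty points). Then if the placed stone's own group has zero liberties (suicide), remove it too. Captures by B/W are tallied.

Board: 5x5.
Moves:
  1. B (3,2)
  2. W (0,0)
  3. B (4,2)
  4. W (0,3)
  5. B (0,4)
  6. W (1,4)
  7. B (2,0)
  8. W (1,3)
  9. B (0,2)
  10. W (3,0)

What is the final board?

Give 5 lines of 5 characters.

Answer: W.BW.
...WW
B....
W.B..
..B..

Derivation:
Move 1: B@(3,2) -> caps B=0 W=0
Move 2: W@(0,0) -> caps B=0 W=0
Move 3: B@(4,2) -> caps B=0 W=0
Move 4: W@(0,3) -> caps B=0 W=0
Move 5: B@(0,4) -> caps B=0 W=0
Move 6: W@(1,4) -> caps B=0 W=1
Move 7: B@(2,0) -> caps B=0 W=1
Move 8: W@(1,3) -> caps B=0 W=1
Move 9: B@(0,2) -> caps B=0 W=1
Move 10: W@(3,0) -> caps B=0 W=1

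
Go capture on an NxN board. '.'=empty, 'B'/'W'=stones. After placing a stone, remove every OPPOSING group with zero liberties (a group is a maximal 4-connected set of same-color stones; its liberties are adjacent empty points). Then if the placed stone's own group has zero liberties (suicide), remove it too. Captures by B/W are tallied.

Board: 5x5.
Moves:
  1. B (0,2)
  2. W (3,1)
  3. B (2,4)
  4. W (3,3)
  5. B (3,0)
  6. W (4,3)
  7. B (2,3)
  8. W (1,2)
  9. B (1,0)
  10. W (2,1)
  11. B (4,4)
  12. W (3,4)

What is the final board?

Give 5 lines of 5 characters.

Answer: ..B..
B.W..
.W.BB
BW.WW
...W.

Derivation:
Move 1: B@(0,2) -> caps B=0 W=0
Move 2: W@(3,1) -> caps B=0 W=0
Move 3: B@(2,4) -> caps B=0 W=0
Move 4: W@(3,3) -> caps B=0 W=0
Move 5: B@(3,0) -> caps B=0 W=0
Move 6: W@(4,3) -> caps B=0 W=0
Move 7: B@(2,3) -> caps B=0 W=0
Move 8: W@(1,2) -> caps B=0 W=0
Move 9: B@(1,0) -> caps B=0 W=0
Move 10: W@(2,1) -> caps B=0 W=0
Move 11: B@(4,4) -> caps B=0 W=0
Move 12: W@(3,4) -> caps B=0 W=1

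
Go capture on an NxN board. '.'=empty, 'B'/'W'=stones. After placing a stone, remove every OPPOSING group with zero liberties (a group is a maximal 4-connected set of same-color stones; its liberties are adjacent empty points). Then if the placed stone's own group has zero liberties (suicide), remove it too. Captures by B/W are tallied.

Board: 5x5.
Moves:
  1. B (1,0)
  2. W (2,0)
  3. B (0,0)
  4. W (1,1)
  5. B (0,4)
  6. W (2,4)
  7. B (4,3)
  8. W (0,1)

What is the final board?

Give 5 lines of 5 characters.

Move 1: B@(1,0) -> caps B=0 W=0
Move 2: W@(2,0) -> caps B=0 W=0
Move 3: B@(0,0) -> caps B=0 W=0
Move 4: W@(1,1) -> caps B=0 W=0
Move 5: B@(0,4) -> caps B=0 W=0
Move 6: W@(2,4) -> caps B=0 W=0
Move 7: B@(4,3) -> caps B=0 W=0
Move 8: W@(0,1) -> caps B=0 W=2

Answer: .W..B
.W...
W...W
.....
...B.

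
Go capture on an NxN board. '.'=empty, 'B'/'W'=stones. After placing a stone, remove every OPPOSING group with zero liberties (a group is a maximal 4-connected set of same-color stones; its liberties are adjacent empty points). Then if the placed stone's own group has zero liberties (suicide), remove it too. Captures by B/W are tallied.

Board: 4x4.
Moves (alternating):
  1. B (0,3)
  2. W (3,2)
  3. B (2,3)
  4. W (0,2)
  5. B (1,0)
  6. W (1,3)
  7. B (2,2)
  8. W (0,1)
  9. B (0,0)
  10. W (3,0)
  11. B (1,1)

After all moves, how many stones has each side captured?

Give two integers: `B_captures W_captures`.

Move 1: B@(0,3) -> caps B=0 W=0
Move 2: W@(3,2) -> caps B=0 W=0
Move 3: B@(2,3) -> caps B=0 W=0
Move 4: W@(0,2) -> caps B=0 W=0
Move 5: B@(1,0) -> caps B=0 W=0
Move 6: W@(1,3) -> caps B=0 W=1
Move 7: B@(2,2) -> caps B=0 W=1
Move 8: W@(0,1) -> caps B=0 W=1
Move 9: B@(0,0) -> caps B=0 W=1
Move 10: W@(3,0) -> caps B=0 W=1
Move 11: B@(1,1) -> caps B=0 W=1

Answer: 0 1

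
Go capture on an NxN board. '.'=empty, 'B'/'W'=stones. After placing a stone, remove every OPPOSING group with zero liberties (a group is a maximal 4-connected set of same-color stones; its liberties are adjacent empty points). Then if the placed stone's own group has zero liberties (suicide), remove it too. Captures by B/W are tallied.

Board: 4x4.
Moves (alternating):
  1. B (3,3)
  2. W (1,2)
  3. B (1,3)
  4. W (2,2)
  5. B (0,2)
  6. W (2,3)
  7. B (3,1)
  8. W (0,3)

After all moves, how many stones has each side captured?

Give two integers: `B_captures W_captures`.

Answer: 0 1

Derivation:
Move 1: B@(3,3) -> caps B=0 W=0
Move 2: W@(1,2) -> caps B=0 W=0
Move 3: B@(1,3) -> caps B=0 W=0
Move 4: W@(2,2) -> caps B=0 W=0
Move 5: B@(0,2) -> caps B=0 W=0
Move 6: W@(2,3) -> caps B=0 W=0
Move 7: B@(3,1) -> caps B=0 W=0
Move 8: W@(0,3) -> caps B=0 W=1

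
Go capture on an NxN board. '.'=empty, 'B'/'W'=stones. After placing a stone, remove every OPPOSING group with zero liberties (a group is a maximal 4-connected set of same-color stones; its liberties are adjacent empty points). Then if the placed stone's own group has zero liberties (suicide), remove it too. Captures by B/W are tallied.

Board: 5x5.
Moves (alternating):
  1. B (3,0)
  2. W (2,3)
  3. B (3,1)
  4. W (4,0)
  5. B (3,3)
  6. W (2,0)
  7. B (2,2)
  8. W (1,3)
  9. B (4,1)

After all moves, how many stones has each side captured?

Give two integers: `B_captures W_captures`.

Answer: 1 0

Derivation:
Move 1: B@(3,0) -> caps B=0 W=0
Move 2: W@(2,3) -> caps B=0 W=0
Move 3: B@(3,1) -> caps B=0 W=0
Move 4: W@(4,0) -> caps B=0 W=0
Move 5: B@(3,3) -> caps B=0 W=0
Move 6: W@(2,0) -> caps B=0 W=0
Move 7: B@(2,2) -> caps B=0 W=0
Move 8: W@(1,3) -> caps B=0 W=0
Move 9: B@(4,1) -> caps B=1 W=0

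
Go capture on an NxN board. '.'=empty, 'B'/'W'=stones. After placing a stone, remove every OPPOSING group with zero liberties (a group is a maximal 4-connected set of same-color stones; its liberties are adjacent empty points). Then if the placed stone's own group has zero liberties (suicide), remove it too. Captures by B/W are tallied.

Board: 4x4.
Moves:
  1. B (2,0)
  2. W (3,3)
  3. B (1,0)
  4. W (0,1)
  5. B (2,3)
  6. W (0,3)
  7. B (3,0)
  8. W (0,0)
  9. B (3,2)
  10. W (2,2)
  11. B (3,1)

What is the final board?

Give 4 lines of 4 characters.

Answer: WW.W
B...
B.WB
BBB.

Derivation:
Move 1: B@(2,0) -> caps B=0 W=0
Move 2: W@(3,3) -> caps B=0 W=0
Move 3: B@(1,0) -> caps B=0 W=0
Move 4: W@(0,1) -> caps B=0 W=0
Move 5: B@(2,3) -> caps B=0 W=0
Move 6: W@(0,3) -> caps B=0 W=0
Move 7: B@(3,0) -> caps B=0 W=0
Move 8: W@(0,0) -> caps B=0 W=0
Move 9: B@(3,2) -> caps B=1 W=0
Move 10: W@(2,2) -> caps B=1 W=0
Move 11: B@(3,1) -> caps B=1 W=0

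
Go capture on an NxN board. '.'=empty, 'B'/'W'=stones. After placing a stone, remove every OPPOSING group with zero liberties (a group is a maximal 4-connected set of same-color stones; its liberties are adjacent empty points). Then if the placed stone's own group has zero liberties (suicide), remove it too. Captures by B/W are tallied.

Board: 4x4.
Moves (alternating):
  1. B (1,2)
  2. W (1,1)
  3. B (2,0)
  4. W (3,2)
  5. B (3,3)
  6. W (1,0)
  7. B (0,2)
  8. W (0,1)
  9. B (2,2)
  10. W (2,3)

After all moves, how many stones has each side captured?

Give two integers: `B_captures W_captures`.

Answer: 0 1

Derivation:
Move 1: B@(1,2) -> caps B=0 W=0
Move 2: W@(1,1) -> caps B=0 W=0
Move 3: B@(2,0) -> caps B=0 W=0
Move 4: W@(3,2) -> caps B=0 W=0
Move 5: B@(3,3) -> caps B=0 W=0
Move 6: W@(1,0) -> caps B=0 W=0
Move 7: B@(0,2) -> caps B=0 W=0
Move 8: W@(0,1) -> caps B=0 W=0
Move 9: B@(2,2) -> caps B=0 W=0
Move 10: W@(2,3) -> caps B=0 W=1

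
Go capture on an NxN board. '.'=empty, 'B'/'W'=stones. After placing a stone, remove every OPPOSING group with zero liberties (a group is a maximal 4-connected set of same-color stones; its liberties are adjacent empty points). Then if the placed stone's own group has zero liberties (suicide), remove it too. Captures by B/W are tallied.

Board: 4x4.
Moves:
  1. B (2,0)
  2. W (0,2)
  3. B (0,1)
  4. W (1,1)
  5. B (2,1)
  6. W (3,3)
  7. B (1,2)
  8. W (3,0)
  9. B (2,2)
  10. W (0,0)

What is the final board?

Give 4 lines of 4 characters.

Answer: W.W.
.WB.
BBB.
W..W

Derivation:
Move 1: B@(2,0) -> caps B=0 W=0
Move 2: W@(0,2) -> caps B=0 W=0
Move 3: B@(0,1) -> caps B=0 W=0
Move 4: W@(1,1) -> caps B=0 W=0
Move 5: B@(2,1) -> caps B=0 W=0
Move 6: W@(3,3) -> caps B=0 W=0
Move 7: B@(1,2) -> caps B=0 W=0
Move 8: W@(3,0) -> caps B=0 W=0
Move 9: B@(2,2) -> caps B=0 W=0
Move 10: W@(0,0) -> caps B=0 W=1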